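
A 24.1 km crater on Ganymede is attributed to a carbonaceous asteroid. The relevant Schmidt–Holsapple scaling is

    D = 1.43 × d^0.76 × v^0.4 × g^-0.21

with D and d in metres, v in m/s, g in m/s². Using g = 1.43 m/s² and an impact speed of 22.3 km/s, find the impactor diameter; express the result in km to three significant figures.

Rearranging for d: d = [D / (1.43 · 22300^0.4 · 1.43^-0.21)]^(1/0.76).
D = 24100 m.
22300^0.4 = 54.87
1.43^-0.21 = 0.9276
Denominator = 1.43 × 54.87 × 0.9276 = 72.78
D / 72.78 = 24100 / 72.78 = 331.1
d = 331.1^(1/0.76) = 331.1^1.3158 = 2069 m

d ≈ 2.07 km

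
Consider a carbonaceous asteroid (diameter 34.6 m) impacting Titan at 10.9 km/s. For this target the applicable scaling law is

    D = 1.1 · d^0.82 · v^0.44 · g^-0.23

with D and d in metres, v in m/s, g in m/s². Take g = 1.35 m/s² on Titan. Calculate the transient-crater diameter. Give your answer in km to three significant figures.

D ≈ 1.12 km

In SI units: v = 10900 m/s.
d^0.82 = 34.6^0.82 = 18.28
v^0.44 = 10900^0.44 = 59.77
g^-0.23 = 1.35^-0.23 = 0.9333
D = 1.1 × 18.28 × 59.77 × 0.9333 = 1122 m
   = 1.122 km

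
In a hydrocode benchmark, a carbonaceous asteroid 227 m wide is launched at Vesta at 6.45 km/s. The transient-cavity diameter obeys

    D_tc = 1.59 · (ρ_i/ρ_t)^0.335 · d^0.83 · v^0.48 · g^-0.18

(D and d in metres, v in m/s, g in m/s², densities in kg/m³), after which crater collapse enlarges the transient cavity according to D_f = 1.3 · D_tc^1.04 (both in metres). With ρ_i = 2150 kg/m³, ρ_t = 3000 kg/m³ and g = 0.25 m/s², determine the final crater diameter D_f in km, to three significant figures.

D_f ≈ 20.9 km

v = 6450 m/s.
(ρ_i/ρ_t)^0.335 = (2150/3000)^0.335 = 0.8944
d^0.83 = 227^0.83 = 90.26
v^0.48 = 6450^0.48 = 67.39
g^-0.18 = 0.25^-0.18 = 1.283
D_tc = 1.59 × 0.8944 × 90.26 × 67.39 × 1.283 = 11100 m
D_f = 1.3 × (11100)^1.04 = 20945 m
     = 20.94 km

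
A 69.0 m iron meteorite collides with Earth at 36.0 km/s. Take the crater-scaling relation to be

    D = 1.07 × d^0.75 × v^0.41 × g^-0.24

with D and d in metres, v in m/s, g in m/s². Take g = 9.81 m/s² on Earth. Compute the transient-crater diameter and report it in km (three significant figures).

In SI units: v = 36000 m/s.
d^0.75 = 69^0.75 = 23.94
v^0.41 = 36000^0.41 = 73.80
g^-0.24 = 9.81^-0.24 = 0.5781
D = 1.07 × 23.94 × 73.80 × 0.5781 = 1093 m
   = 1.093 km

D ≈ 1.09 km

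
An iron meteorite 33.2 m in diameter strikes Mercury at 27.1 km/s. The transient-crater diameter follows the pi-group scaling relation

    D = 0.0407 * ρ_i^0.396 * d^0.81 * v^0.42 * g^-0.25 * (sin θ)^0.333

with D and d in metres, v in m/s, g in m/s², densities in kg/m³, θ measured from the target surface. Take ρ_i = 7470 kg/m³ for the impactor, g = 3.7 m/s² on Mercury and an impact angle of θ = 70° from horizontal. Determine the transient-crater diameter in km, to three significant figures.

D ≈ 1.22 km

In SI units: v = 27100 m/s.
ρ_i^0.396 = 7470^0.396 = 34.18
d^0.81 = 33.2^0.81 = 17.07
v^0.42 = 27100^0.42 = 72.75
g^-0.25 = 3.7^-0.25 = 0.7210
(sin 70°)^0.333 = 0.9397^0.333 = 0.9795
D = 0.0407 × 34.18 × 17.07 × 72.75 × 0.7210 × 0.9795 = 1220 m
   = 1.220 km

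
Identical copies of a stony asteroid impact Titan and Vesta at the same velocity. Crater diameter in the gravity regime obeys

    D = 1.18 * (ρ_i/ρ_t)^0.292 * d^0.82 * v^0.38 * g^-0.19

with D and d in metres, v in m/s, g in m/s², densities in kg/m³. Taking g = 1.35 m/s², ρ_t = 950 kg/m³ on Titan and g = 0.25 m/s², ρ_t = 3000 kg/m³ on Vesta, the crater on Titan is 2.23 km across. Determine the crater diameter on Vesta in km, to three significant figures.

The impactor-only factors (d, v, ρ_i) cancel in the ratio, leaving D_Vesta/D_Titan = (g_Vesta/g_Titan)^-0.19 · (ρ_t,Titan/ρ_t,Vesta)^0.292.
(0.25/1.35)^-0.19 = 0.1852^-0.19 = 1.378
(950/3000)^0.292 = 0.3167^0.292 = 0.7148
Ratio = 1.378 × 0.7148 = 0.9850
D_Vesta = 0.9850 × 2.23 km = 2.20 km

D ≈ 2.20 km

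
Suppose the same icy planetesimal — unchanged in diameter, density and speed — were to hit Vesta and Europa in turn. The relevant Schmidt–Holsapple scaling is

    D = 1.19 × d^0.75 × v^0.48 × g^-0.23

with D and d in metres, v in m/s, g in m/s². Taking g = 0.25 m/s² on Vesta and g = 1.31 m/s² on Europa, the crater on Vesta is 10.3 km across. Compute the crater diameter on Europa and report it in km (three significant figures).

All impactor-dependent factors cancel in the ratio, leaving D_Europa/D_Vesta = (g_Europa/g_Vesta)^-0.23.
(1.31/0.25)^-0.23 = 5.240^-0.23 = 0.6832
D_Europa = 0.6832 × 10.3 km = 7.04 km

D ≈ 7.04 km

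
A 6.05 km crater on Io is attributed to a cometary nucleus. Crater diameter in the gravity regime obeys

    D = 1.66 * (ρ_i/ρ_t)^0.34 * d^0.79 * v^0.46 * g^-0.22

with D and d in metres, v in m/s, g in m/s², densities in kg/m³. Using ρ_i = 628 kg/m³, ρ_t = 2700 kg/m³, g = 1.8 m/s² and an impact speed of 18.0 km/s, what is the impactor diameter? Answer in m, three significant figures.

Rearranging for d: d = [D / (1.66 · (628/2700)^0.34 · 18000^0.46 · 1.8^-0.22)]^(1/0.79).
D = 6050 m.
(628/2700)^0.34 = 0.6090
18000^0.46 = 90.66
1.8^-0.22 = 0.8787
Denominator = 1.66 × 0.6090 × 90.66 × 0.8787 = 80.53
D / 80.53 = 6050 / 80.53 = 75.13
d = 75.13^(1/0.79) = 75.13^1.2658 = 236.8 m

d ≈ 237 m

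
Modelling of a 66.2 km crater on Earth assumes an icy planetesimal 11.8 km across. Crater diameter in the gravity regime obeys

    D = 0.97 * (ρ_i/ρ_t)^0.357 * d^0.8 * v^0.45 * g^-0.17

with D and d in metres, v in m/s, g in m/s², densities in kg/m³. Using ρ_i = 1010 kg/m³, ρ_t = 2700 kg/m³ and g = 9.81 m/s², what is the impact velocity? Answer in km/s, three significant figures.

v ≈ 16.5 km/s

Rearranging for v: v = [D / (0.97 · (1010/2700)^0.357 · 11800^0.8 · 9.81^-0.17)]^(1/0.45).
D = 66200 m.
(1010/2700)^0.357 = 0.7040
11800^0.8 = 1809
9.81^-0.17 = 0.6783
Denominator = 0.97 × 0.7040 × 1809 × 0.6783 = 837.9
D / 837.9 = 66200 / 837.9 = 79.01
v = 79.01^(1/0.45) = 79.01^2.2222 = 16483 m/s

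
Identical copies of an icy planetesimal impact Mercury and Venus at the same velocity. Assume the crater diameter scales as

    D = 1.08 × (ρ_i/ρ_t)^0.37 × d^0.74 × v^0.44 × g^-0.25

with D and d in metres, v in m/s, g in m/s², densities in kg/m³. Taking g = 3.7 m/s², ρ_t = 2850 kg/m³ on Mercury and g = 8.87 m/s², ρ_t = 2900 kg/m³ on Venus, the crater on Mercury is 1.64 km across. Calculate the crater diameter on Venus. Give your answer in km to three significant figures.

D ≈ 1.31 km

The impactor-only factors (d, v, ρ_i) cancel in the ratio, leaving D_Venus/D_Mercury = (g_Venus/g_Mercury)^-0.25 · (ρ_t,Mercury/ρ_t,Venus)^0.37.
(8.87/3.7)^-0.25 = 2.397^-0.25 = 0.8037
(2850/2900)^0.37 = 0.9828^0.37 = 0.9936
Ratio = 0.8037 × 0.9936 = 0.7986
D_Venus = 0.7986 × 1.64 km = 1.31 km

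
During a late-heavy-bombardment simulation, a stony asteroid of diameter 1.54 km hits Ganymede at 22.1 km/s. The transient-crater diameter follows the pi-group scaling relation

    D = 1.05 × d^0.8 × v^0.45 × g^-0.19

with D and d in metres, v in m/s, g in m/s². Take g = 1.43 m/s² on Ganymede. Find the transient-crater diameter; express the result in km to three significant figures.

D ≈ 31.4 km

In SI units: d = 1540 m, v = 22100 m/s.
d^0.8 = 1540^0.8 = 354.8
v^0.45 = 22100^0.45 = 90.15
g^-0.19 = 1.43^-0.19 = 0.9343
D = 1.05 × 354.8 × 90.15 × 0.9343 = 31378 m
   = 31.38 km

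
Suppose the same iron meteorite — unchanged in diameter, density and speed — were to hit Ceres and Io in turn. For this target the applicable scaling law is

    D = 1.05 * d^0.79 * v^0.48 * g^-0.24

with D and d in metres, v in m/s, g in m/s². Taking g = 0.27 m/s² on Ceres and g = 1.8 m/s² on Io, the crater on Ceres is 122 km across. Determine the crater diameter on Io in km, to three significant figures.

D ≈ 77.4 km

All impactor-dependent factors cancel in the ratio, leaving D_Io/D_Ceres = (g_Io/g_Ceres)^-0.24.
(1.8/0.27)^-0.24 = 6.667^-0.24 = 0.6342
D_Io = 0.6342 × 122 km = 77.4 km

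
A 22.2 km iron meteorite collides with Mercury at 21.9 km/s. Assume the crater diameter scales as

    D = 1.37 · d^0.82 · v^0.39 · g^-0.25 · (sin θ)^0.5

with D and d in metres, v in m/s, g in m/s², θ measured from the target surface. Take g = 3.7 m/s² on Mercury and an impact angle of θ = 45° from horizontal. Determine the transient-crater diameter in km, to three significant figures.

In SI units: d = 22200 m, v = 21900 m/s.
d^0.82 = 22200^0.82 = 3664
v^0.39 = 21900^0.39 = 49.29
g^-0.25 = 3.7^-0.25 = 0.7210
(sin 45°)^0.5 = 0.7071^0.5 = 0.8409
D = 1.37 × 3664 × 49.29 × 0.7210 × 0.8409 = 1.500 × 10^5 m
   = 150.0 km

D ≈ 150 km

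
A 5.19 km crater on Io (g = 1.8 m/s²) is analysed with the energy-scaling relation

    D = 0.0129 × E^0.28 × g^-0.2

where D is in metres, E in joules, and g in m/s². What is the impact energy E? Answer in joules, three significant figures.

Rearranging: E = [D / (0.0129 · g^-0.2)]^(1/0.28).
D = 5190 m.
g^-0.2 = 1.8^-0.2 = 0.8891
D / (0.0129 × 0.8891) = 5190 / (0.01147) = 4.525 × 10^5
E = (4.525 × 10^5)^3.5714 = 1.579 × 10^20 J

E ≈ 1.58 × 10^20 J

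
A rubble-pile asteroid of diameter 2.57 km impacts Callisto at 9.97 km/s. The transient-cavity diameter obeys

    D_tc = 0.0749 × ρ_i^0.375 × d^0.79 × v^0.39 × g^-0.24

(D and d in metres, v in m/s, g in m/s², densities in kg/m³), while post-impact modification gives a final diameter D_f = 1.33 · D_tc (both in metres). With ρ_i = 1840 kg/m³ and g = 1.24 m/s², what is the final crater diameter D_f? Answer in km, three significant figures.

D_f ≈ 28.4 km

In SI: d = 2570 m, v = 9970 m/s.
ρ_i^0.375 = 1840^0.375 = 16.76
d^0.79 = 2570^0.79 = 494.1
v^0.39 = 9970^0.39 = 36.27
g^-0.24 = 1.24^-0.24 = 0.9497
D_tc = 0.0749 × 16.76 × 494.1 × 36.27 × 0.9497 = 21370 m
D_f = 1.33 × 21370 = 28422 m
     = 28.42 km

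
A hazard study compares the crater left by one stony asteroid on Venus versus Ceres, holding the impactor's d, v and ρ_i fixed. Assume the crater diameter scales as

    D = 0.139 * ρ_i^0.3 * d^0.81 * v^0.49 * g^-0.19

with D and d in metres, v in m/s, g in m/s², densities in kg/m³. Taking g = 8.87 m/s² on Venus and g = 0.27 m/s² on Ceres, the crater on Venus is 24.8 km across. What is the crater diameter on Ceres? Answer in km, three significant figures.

D ≈ 48.2 km

All impactor-dependent factors cancel in the ratio, leaving D_Ceres/D_Venus = (g_Ceres/g_Venus)^-0.19.
(0.27/8.87)^-0.19 = 0.03044^-0.19 = 1.942
D_Ceres = 1.942 × 24.8 km = 48.2 km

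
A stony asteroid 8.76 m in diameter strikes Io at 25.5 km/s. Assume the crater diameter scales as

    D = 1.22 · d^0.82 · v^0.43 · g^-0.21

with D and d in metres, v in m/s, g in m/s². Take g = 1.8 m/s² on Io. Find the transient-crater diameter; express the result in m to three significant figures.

In SI units: v = 25500 m/s.
d^0.82 = 8.76^0.82 = 5.927
v^0.43 = 25500^0.43 = 78.49
g^-0.21 = 1.8^-0.21 = 0.8839
D = 1.22 × 5.927 × 78.49 × 0.8839 = 501.7 m

D ≈ 502 m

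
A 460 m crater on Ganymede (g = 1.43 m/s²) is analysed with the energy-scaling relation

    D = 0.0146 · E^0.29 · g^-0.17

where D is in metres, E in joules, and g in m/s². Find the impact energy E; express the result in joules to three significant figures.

E ≈ 4.01 × 10^15 J

Rearranging: E = [D / (0.0146 · g^-0.17)]^(1/0.29).
g^-0.17 = 1.43^-0.17 = 0.9410
D / (0.0146 × 0.9410) = 460 / (0.01374) = 3.348 × 10^4
E = (3.348 × 10^4)^3.4483 = 4.007 × 10^15 J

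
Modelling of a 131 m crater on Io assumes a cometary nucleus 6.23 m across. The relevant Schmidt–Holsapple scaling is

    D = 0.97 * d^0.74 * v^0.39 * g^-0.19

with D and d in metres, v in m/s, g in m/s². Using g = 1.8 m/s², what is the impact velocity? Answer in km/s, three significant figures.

v ≈ 12.0 km/s

Rearranging for v: v = [D / (0.97 · 6.23^0.74 · 1.8^-0.19)]^(1/0.39).
6.23^0.74 = 3.872
1.8^-0.19 = 0.8943
Denominator = 0.97 × 3.872 × 0.8943 = 3.359
D / 3.359 = 131 / 3.359 = 39.00
v = 39.00^(1/0.39) = 39.00^2.5641 = 12013 m/s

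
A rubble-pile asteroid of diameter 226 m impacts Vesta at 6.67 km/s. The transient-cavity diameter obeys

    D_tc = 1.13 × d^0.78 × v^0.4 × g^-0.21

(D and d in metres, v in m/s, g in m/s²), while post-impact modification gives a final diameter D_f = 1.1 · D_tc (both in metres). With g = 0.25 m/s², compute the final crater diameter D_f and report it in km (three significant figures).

D_f ≈ 3.86 km

v = 6670 m/s.
d^0.78 = 226^0.78 = 68.58
v^0.4 = 6670^0.4 = 33.86
g^-0.21 = 0.25^-0.21 = 1.338
D_tc = 1.13 × 68.58 × 33.86 × 1.338 = 3511 m
D_f = 1.1 × 3511 = 3862 m
     = 3.862 km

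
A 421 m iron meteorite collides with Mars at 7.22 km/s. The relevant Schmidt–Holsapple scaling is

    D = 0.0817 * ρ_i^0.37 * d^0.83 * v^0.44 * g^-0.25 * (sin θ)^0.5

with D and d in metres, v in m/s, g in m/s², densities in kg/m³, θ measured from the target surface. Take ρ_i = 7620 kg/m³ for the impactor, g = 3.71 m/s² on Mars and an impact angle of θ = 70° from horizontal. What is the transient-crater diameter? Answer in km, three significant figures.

In SI units: v = 7220 m/s.
ρ_i^0.37 = 7620^0.37 = 27.31
d^0.83 = 421^0.83 = 150.7
v^0.44 = 7220^0.44 = 49.86
g^-0.25 = 3.71^-0.25 = 0.7205
(sin 70°)^0.5 = 0.9397^0.5 = 0.9694
D = 0.0817 × 27.31 × 150.7 × 49.86 × 0.7205 × 0.9694 = 11710 m
   = 11.71 km

D ≈ 11.7 km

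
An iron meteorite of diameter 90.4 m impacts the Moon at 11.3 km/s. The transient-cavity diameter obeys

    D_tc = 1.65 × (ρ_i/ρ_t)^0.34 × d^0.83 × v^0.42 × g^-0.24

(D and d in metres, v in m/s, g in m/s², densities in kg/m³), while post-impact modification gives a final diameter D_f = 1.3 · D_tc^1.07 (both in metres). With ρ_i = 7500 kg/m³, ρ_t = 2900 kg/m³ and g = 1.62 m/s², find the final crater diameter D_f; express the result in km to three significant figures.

v = 11300 m/s.
(ρ_i/ρ_t)^0.34 = (7500/2900)^0.34 = 1.381
d^0.83 = 90.4^0.83 = 42.04
v^0.42 = 11300^0.42 = 50.38
g^-0.24 = 1.62^-0.24 = 0.8907
D_tc = 1.65 × 1.381 × 42.04 × 50.38 × 0.8907 = 4299 m
D_f = 1.3 × (4299)^1.07 = 10038 m
     = 10.04 km

D_f ≈ 10.0 km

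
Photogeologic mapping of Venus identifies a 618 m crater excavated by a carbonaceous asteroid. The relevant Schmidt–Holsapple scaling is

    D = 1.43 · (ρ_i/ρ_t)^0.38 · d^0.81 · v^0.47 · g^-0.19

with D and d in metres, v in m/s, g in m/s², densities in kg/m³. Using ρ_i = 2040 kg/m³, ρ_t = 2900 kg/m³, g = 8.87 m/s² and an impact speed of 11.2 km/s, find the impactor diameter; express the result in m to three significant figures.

d ≈ 15.8 m

Rearranging for d: d = [D / (1.43 · (2040/2900)^0.38 · 11200^0.47 · 8.87^-0.19)]^(1/0.81).
(2040/2900)^0.38 = 0.8749
11200^0.47 = 80.01
8.87^-0.19 = 0.6605
Denominator = 1.43 × 0.8749 × 80.01 × 0.6605 = 66.12
D / 66.12 = 618 / 66.12 = 9.347
d = 9.347^(1/0.81) = 9.347^1.2346 = 15.79 m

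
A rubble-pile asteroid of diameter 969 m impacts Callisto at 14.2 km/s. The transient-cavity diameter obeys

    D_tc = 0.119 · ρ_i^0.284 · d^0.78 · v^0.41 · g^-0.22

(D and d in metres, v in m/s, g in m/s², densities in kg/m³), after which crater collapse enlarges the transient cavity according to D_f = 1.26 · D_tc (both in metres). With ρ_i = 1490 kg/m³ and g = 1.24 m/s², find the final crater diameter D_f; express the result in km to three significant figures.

D_f ≈ 12.3 km

v = 14200 m/s.
ρ_i^0.284 = 1490^0.284 = 7.965
d^0.78 = 969^0.78 = 213.5
v^0.41 = 14200^0.41 = 50.40
g^-0.22 = 1.24^-0.22 = 0.9538
D_tc = 0.119 × 7.965 × 213.5 × 50.40 × 0.9538 = 9728 m
D_f = 1.26 × 9728 = 12257 m
     = 12.26 km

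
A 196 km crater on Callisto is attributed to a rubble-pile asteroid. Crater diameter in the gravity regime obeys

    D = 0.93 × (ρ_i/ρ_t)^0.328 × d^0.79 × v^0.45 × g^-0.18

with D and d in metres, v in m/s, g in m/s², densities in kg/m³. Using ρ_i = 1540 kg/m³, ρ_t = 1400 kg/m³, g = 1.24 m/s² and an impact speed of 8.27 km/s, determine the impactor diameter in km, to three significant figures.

d ≈ 32.5 km

Rearranging for d: d = [D / (0.93 · (1540/1400)^0.328 · 8270^0.45 · 1.24^-0.18)]^(1/0.79).
D = 196000 m.
(1540/1400)^0.328 = 1.032
8270^0.45 = 57.93
1.24^-0.18 = 0.9620
Denominator = 0.93 × 1.032 × 57.93 × 0.9620 = 53.49
D / 53.49 = 196000 / 53.49 = 3664
d = 3664^(1/0.79) = 3664^1.2658 = 32453 m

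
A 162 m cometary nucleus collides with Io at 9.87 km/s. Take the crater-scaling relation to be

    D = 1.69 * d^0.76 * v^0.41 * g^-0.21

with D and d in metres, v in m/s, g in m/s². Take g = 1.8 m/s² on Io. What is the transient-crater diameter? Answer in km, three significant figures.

D ≈ 3.10 km

In SI units: v = 9870 m/s.
d^0.76 = 162^0.76 = 47.78
v^0.41 = 9870^0.41 = 43.42
g^-0.21 = 1.8^-0.21 = 0.8839
D = 1.69 × 47.78 × 43.42 × 0.8839 = 3099 m
   = 3.099 km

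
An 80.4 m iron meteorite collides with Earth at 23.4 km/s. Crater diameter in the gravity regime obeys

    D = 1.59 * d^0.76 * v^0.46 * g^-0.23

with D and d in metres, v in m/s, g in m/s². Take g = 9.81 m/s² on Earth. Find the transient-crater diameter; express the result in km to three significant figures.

D ≈ 2.70 km

In SI units: v = 23400 m/s.
d^0.76 = 80.4^0.76 = 28.05
v^0.46 = 23400^0.46 = 102.3
g^-0.23 = 9.81^-0.23 = 0.5914
D = 1.59 × 28.05 × 102.3 × 0.5914 = 2698 m
   = 2.698 km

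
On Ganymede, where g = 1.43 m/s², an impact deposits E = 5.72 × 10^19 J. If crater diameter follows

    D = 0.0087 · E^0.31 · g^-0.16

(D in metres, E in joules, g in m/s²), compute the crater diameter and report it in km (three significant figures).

D ≈ 11.0 km

E^0.31 = (5.72 × 10^19)^0.31 = 1.333 × 10^6
g^-0.16 = 1.43^-0.16 = 0.9444
D = 0.0087 × 1.333 × 10^6 × 0.9444 = 10952 m
   = 10.95 km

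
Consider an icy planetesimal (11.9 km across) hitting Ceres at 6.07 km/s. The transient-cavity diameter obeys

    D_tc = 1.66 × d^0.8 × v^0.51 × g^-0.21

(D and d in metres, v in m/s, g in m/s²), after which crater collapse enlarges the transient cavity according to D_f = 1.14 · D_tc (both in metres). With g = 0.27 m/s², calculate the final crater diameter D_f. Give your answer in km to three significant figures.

In SI: d = 11900 m, v = 6070 m/s.
d^0.8 = 11900^0.8 = 1822
v^0.51 = 6070^0.51 = 85.00
g^-0.21 = 0.27^-0.21 = 1.316
D_tc = 1.66 × 1822 × 85.00 × 1.316 = 3.383 × 10^5 m
D_f = 1.14 × 3.383 × 10^5 = 3.857 × 10^5 m
     = 385.7 km

D_f ≈ 386 km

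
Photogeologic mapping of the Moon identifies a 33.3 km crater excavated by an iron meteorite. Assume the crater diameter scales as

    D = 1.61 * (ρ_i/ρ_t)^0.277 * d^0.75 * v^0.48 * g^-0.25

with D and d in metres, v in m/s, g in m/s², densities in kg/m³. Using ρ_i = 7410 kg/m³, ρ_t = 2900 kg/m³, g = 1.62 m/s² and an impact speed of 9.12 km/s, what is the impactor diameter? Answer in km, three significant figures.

Rearranging for d: d = [D / (1.61 · (7410/2900)^0.277 · 9120^0.48 · 1.62^-0.25)]^(1/0.75).
D = 33300 m.
(7410/2900)^0.277 = 1.297
9120^0.48 = 79.58
1.62^-0.25 = 0.8864
Denominator = 1.61 × 1.297 × 79.58 × 0.8864 = 147.3
D / 147.3 = 33300 / 147.3 = 226.1
d = 226.1^(1/0.75) = 226.1^1.3333 = 1377 m

d ≈ 1.38 km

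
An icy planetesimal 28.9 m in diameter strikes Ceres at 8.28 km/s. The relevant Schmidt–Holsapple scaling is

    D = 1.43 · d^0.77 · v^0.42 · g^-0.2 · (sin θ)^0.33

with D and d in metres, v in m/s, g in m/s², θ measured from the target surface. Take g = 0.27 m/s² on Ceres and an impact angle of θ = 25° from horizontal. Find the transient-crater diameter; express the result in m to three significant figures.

D ≈ 824 m

In SI units: v = 8280 m/s.
d^0.77 = 28.9^0.77 = 13.33
v^0.42 = 8280^0.42 = 44.22
g^-0.2 = 0.27^-0.2 = 1.299
(sin 25°)^0.33 = 0.4226^0.33 = 0.7526
D = 1.43 × 13.33 × 44.22 × 1.299 × 0.7526 = 824.1 m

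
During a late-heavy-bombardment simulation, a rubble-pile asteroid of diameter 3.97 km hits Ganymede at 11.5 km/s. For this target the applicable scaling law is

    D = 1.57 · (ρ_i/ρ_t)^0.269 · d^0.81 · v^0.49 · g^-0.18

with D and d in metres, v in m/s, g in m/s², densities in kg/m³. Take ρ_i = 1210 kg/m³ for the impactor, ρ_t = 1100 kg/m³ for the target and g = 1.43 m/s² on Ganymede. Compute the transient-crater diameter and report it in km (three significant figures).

In SI units: d = 3970 m, v = 11500 m/s.
(ρ_i/ρ_t)^0.269 = (1210/1100)^0.269 = 1.026
d^0.81 = 3970^0.81 = 822.3
v^0.49 = 11500^0.49 = 97.67
g^-0.18 = 1.43^-0.18 = 0.9376
D = 1.57 × 1.026 × 822.3 × 97.67 × 0.9376 = 1.213 × 10^5 m
   = 121.3 km

D ≈ 121 km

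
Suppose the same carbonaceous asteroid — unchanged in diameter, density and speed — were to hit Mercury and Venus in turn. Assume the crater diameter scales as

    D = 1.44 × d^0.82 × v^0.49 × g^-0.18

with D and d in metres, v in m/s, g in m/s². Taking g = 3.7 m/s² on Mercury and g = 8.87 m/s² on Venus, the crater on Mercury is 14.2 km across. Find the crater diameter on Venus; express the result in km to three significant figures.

D ≈ 12.1 km

All impactor-dependent factors cancel in the ratio, leaving D_Venus/D_Mercury = (g_Venus/g_Mercury)^-0.18.
(8.87/3.7)^-0.18 = 2.397^-0.18 = 0.8544
D_Venus = 0.8544 × 14.2 km = 12.1 km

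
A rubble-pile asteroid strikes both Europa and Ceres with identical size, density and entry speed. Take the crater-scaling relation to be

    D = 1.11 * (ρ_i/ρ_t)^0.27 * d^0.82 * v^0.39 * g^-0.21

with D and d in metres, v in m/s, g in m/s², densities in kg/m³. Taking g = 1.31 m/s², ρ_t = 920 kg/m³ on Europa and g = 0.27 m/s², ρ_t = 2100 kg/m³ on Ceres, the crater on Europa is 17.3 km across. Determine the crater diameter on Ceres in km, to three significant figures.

D ≈ 19.3 km

The impactor-only factors (d, v, ρ_i) cancel in the ratio, leaving D_Ceres/D_Europa = (g_Ceres/g_Europa)^-0.21 · (ρ_t,Europa/ρ_t,Ceres)^0.27.
(0.27/1.31)^-0.21 = 0.2061^-0.21 = 1.393
(920/2100)^0.27 = 0.4381^0.27 = 0.8002
Ratio = 1.393 × 0.8002 = 1.115
D_Ceres = 1.115 × 17.3 km = 19.3 km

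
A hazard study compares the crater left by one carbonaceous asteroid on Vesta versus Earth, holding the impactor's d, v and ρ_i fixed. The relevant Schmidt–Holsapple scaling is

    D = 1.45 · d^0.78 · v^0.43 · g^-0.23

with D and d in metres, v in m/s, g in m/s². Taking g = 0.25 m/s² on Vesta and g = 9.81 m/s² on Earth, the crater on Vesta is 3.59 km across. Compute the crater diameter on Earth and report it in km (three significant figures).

All impactor-dependent factors cancel in the ratio, leaving D_Earth/D_Vesta = (g_Earth/g_Vesta)^-0.23.
(9.81/0.25)^-0.23 = 39.24^-0.23 = 0.4300
D_Earth = 0.4300 × 3.59 km = 1.54 km

D ≈ 1.54 km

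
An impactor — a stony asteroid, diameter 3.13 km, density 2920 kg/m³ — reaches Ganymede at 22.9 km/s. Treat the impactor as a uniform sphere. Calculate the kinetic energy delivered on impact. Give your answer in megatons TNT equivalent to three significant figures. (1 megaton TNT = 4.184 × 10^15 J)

E ≈ 2.94 × 10^6 Mt TNT

d = 3130 m; v = 22900 m/s.
Mass m = (π/6) ρ d³ = (π/6) × 2920 × (3130)³ = 4.688 × 10^13 kg
E = ½ m v² = 0.5 × 4.688 × 10^13 × (22900)² = 1.229 × 10^22 J
   = 1.229 × 10^22 / 4.184×10^15 = 2.937 × 10^6 Mt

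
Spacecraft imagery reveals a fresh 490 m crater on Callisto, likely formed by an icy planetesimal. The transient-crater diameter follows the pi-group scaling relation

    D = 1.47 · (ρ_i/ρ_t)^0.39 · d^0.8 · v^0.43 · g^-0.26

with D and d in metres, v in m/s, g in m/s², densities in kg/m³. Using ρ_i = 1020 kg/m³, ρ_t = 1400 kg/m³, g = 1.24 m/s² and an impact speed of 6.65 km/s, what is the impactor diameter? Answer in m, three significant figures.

d ≈ 15.7 m

Rearranging for d: d = [D / (1.47 · (1020/1400)^0.39 · 6650^0.43 · 1.24^-0.26)]^(1/0.8).
(1020/1400)^0.39 = 0.8838
6650^0.43 = 44.04
1.24^-0.26 = 0.9456
Denominator = 1.47 × 0.8838 × 44.04 × 0.9456 = 54.10
D / 54.10 = 490 / 54.10 = 9.057
d = 9.057^(1/0.8) = 9.057^1.25 = 15.71 m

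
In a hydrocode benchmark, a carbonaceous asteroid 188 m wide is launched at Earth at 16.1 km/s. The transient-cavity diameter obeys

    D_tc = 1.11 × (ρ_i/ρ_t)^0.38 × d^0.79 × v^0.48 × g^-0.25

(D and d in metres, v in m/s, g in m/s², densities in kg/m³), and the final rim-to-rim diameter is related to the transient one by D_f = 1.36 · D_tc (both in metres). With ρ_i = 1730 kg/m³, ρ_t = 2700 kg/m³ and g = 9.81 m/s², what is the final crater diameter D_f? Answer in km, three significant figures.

v = 16100 m/s.
(ρ_i/ρ_t)^0.38 = (1730/2700)^0.38 = 0.8444
d^0.79 = 188^0.79 = 62.60
v^0.48 = 16100^0.48 = 104.5
g^-0.25 = 9.81^-0.25 = 0.5650
D_tc = 1.11 × 0.8444 × 62.60 × 104.5 × 0.5650 = 3464 m
D_f = 1.36 × 3464 = 4711 m
     = 4.711 km

D_f ≈ 4.71 km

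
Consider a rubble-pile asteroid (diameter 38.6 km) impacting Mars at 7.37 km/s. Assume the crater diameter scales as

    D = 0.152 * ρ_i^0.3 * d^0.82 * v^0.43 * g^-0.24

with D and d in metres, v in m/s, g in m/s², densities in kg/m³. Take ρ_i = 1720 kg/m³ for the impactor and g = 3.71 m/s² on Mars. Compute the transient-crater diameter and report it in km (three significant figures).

D ≈ 275 km

In SI units: d = 38600 m, v = 7370 m/s.
ρ_i^0.3 = 1720^0.3 = 9.347
d^0.82 = 38600^0.82 = 5768
v^0.43 = 7370^0.43 = 46.03
g^-0.24 = 3.71^-0.24 = 0.7300
D = 0.152 × 9.347 × 5768 × 46.03 × 0.7300 = 2.754 × 10^5 m
   = 275.4 km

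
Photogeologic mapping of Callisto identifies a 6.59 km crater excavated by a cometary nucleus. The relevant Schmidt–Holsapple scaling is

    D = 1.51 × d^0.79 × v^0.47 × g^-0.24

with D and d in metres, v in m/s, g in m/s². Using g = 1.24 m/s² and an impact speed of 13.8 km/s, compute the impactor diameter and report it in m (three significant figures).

Rearranging for d: d = [D / (1.51 · 13800^0.47 · 1.24^-0.24)]^(1/0.79).
D = 6590 m.
13800^0.47 = 88.26
1.24^-0.24 = 0.9497
Denominator = 1.51 × 88.26 × 0.9497 = 126.6
D / 126.6 = 6590 / 126.6 = 52.05
d = 52.05^(1/0.79) = 52.05^1.2658 = 148.8 m

d ≈ 149 m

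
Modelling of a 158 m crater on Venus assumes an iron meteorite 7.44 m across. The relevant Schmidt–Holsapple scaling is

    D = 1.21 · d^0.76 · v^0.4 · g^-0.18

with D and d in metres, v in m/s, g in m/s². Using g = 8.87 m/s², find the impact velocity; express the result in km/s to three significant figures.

Rearranging for v: v = [D / (1.21 · 7.44^0.76 · 8.87^-0.18)]^(1/0.4).
7.44^0.76 = 4.596
8.87^-0.18 = 0.6751
Denominator = 1.21 × 4.596 × 0.6751 = 3.754
D / 3.754 = 158 / 3.754 = 42.09
v = 42.09^(1/0.4) = 42.09^2.5 = 11493 m/s

v ≈ 11.5 km/s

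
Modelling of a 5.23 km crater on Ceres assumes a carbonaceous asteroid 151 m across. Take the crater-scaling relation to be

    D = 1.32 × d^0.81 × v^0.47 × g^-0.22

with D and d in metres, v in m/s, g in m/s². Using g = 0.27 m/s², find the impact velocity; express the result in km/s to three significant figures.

v ≈ 4.30 km/s

Rearranging for v: v = [D / (1.32 · 151^0.81 · 0.27^-0.22)]^(1/0.47).
D = 5230 m.
151^0.81 = 58.21
0.27^-0.22 = 1.334
Denominator = 1.32 × 58.21 × 1.334 = 102.5
D / 102.5 = 5230 / 102.5 = 51.02
v = 51.02^(1/0.47) = 51.02^2.1277 = 4301 m/s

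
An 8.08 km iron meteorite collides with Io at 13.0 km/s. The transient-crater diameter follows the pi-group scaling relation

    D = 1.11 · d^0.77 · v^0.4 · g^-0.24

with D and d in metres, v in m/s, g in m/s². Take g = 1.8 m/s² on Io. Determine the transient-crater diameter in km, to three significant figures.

In SI units: d = 8080 m, v = 13000 m/s.
d^0.77 = 8080^0.77 = 1020
v^0.4 = 13000^0.4 = 44.22
g^-0.24 = 1.8^-0.24 = 0.8684
D = 1.11 × 1020 × 44.22 × 0.8684 = 43477 m
   = 43.48 km

D ≈ 43.5 km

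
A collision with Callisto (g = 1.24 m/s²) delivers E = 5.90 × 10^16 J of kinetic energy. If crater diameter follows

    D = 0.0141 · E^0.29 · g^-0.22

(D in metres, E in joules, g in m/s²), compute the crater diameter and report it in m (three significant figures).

E^0.29 = (5.90 × 10^16)^0.29 = 7.304 × 10^4
g^-0.22 = 1.24^-0.22 = 0.9538
D = 0.0141 × 7.304 × 10^4 × 0.9538 = 982.3 m

D ≈ 982 m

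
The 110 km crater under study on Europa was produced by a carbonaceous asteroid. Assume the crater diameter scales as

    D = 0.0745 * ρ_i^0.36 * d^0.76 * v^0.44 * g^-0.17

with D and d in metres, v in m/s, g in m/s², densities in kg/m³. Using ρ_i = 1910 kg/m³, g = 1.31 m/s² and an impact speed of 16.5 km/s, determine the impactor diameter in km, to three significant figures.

Rearranging for d: d = [D / (0.0745 · 1910^0.36 · 16500^0.44 · 1.31^-0.17)]^(1/0.76).
D = 110000 m.
1910^0.36 = 15.18
16500^0.44 = 71.73
1.31^-0.17 = 0.9551
Denominator = 0.0745 × 15.18 × 71.73 × 0.9551 = 77.48
D / 77.48 = 110000 / 77.48 = 1420
d = 1420^(1/0.76) = 1420^1.3158 = 14053 m

d ≈ 14.1 km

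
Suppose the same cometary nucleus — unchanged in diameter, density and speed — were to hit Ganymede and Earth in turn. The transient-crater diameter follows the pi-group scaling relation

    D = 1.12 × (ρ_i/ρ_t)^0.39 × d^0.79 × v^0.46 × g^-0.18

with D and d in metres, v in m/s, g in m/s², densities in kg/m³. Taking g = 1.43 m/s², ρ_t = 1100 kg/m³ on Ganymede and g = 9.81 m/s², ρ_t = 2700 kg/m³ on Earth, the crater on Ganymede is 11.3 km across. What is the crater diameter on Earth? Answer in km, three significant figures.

The impactor-only factors (d, v, ρ_i) cancel in the ratio, leaving D_Earth/D_Ganymede = (g_Earth/g_Ganymede)^-0.18 · (ρ_t,Ganymede/ρ_t,Earth)^0.39.
(9.81/1.43)^-0.18 = 6.860^-0.18 = 0.7071
(1100/2700)^0.39 = 0.4074^0.39 = 0.7045
Ratio = 0.7071 × 0.7045 = 0.4982
D_Earth = 0.4982 × 11.3 km = 5.63 km

D ≈ 5.63 km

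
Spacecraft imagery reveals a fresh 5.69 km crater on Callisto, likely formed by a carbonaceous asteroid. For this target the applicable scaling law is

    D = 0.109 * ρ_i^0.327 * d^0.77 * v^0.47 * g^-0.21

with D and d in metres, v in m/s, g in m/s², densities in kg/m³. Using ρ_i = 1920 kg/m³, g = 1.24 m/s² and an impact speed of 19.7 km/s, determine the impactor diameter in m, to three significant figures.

d ≈ 137 m

Rearranging for d: d = [D / (0.109 · 1920^0.327 · 19700^0.47 · 1.24^-0.21)]^(1/0.77).
D = 5690 m.
1920^0.327 = 11.85
19700^0.47 = 104.3
1.24^-0.21 = 0.9558
Denominator = 0.109 × 11.85 × 104.3 × 0.9558 = 128.8
D / 128.8 = 5690 / 128.8 = 44.18
d = 44.18^(1/0.77) = 44.18^1.2987 = 137.0 m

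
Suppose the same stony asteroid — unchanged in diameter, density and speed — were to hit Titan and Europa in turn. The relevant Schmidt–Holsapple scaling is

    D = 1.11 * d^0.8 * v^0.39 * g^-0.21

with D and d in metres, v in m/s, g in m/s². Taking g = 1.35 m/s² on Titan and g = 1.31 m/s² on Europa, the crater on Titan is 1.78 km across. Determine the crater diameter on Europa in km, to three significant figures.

All impactor-dependent factors cancel in the ratio, leaving D_Europa/D_Titan = (g_Europa/g_Titan)^-0.21.
(1.31/1.35)^-0.21 = 0.9704^-0.21 = 1.006
D_Europa = 1.006 × 1.78 km = 1.79 km

D ≈ 1.79 km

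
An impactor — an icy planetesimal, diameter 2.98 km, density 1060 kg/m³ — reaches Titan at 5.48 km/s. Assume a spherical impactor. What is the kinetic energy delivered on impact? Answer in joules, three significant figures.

d = 2980 m; v = 5480 m/s.
Mass m = (π/6) ρ d³ = (π/6) × 1060 × (2980)³ = 1.469 × 10^13 kg
E = ½ m v² = 0.5 × 1.469 × 10^13 × (5480)² = 2.206 × 10^20 J

E ≈ 2.21 × 10^20 J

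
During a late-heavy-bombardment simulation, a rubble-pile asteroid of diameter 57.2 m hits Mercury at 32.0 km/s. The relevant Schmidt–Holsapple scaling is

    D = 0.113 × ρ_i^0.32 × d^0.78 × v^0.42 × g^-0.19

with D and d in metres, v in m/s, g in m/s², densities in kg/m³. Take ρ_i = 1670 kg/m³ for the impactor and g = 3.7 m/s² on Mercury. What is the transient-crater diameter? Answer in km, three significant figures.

In SI units: v = 32000 m/s.
ρ_i^0.32 = 1670^0.32 = 10.75
d^0.78 = 57.2^0.78 = 23.48
v^0.42 = 32000^0.42 = 78.01
g^-0.19 = 3.7^-0.19 = 0.7799
D = 0.113 × 10.75 × 23.48 × 78.01 × 0.7799 = 1735 m
   = 1.735 km

D ≈ 1.74 km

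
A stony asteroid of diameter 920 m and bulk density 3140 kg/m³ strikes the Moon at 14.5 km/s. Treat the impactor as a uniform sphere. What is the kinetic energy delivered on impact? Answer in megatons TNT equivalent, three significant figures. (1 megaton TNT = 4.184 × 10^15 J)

v = 14500 m/s.
Mass m = (π/6) ρ d³ = (π/6) × 3140 × (920)³ = 1.280 × 10^12 kg
E = ½ m v² = 0.5 × 1.280 × 10^12 × (14500)² = 1.346 × 10^20 J
   = 1.346 × 10^20 / 4.184×10^15 = 32170 Mt

E ≈ 32200 Mt TNT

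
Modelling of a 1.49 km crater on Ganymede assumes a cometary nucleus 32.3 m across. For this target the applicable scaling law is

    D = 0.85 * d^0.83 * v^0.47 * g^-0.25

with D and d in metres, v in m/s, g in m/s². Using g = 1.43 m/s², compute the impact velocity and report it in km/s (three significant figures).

Rearranging for v: v = [D / (0.85 · 32.3^0.83 · 1.43^-0.25)]^(1/0.47).
D = 1490 m.
32.3^0.83 = 17.89
1.43^-0.25 = 0.9145
Denominator = 0.85 × 17.89 × 0.9145 = 13.91
D / 13.91 = 1490 / 13.91 = 107.1
v = 107.1^(1/0.47) = 107.1^2.1277 = 20834 m/s

v ≈ 20.8 km/s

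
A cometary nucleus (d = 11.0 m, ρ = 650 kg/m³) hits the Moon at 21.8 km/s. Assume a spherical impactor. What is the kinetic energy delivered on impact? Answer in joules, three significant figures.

v = 21800 m/s.
Mass m = (π/6) ρ d³ = (π/6) × 650 × (11)³ = 4.530 × 10^5 kg
E = ½ m v² = 0.5 × 4.530 × 10^5 × (21800)² = 1.076 × 10^14 J

E ≈ 1.08 × 10^14 J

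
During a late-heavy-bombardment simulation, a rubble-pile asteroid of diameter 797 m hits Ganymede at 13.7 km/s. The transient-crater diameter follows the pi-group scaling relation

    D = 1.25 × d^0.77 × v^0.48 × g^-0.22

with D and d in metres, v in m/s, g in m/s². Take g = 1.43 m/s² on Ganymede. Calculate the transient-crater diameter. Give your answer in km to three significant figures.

D ≈ 19.2 km

In SI units: v = 13700 m/s.
d^0.77 = 797^0.77 = 171.4
v^0.48 = 13700^0.48 = 96.74
g^-0.22 = 1.43^-0.22 = 0.9243
D = 1.25 × 171.4 × 96.74 × 0.9243 = 19158 m
   = 19.16 km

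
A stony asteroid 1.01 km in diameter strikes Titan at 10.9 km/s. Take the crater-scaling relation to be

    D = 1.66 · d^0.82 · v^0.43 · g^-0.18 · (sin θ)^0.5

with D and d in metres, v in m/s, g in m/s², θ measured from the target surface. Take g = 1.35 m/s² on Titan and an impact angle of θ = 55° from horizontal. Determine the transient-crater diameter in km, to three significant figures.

D ≈ 22.5 km

In SI units: d = 1010 m, v = 10900 m/s.
d^0.82 = 1010^0.82 = 290.8
v^0.43 = 10900^0.43 = 54.46
g^-0.18 = 1.35^-0.18 = 0.9474
(sin 55°)^0.5 = 0.8192^0.5 = 0.9051
D = 1.66 × 290.8 × 54.46 × 0.9474 × 0.9051 = 22543 m
   = 22.54 km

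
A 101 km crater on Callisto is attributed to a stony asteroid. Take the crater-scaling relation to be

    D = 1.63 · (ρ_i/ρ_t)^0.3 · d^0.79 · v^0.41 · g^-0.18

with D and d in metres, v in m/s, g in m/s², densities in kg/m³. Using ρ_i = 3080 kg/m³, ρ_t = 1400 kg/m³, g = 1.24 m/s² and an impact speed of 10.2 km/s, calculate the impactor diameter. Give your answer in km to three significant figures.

d ≈ 7.53 km

Rearranging for d: d = [D / (1.63 · (3080/1400)^0.3 · 10200^0.41 · 1.24^-0.18)]^(1/0.79).
D = 101000 m.
(3080/1400)^0.3 = 1.267
10200^0.41 = 44.01
1.24^-0.18 = 0.9620
Denominator = 1.63 × 1.267 × 44.01 × 0.9620 = 87.44
D / 87.44 = 101000 / 87.44 = 1155
d = 1155^(1/0.79) = 1155^1.2658 = 7527 m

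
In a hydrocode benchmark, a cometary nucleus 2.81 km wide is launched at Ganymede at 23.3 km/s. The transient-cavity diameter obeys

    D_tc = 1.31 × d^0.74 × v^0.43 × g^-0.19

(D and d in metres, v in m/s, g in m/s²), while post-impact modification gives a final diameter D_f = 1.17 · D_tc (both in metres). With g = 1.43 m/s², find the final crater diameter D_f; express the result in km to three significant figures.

In SI: d = 2810 m, v = 23300 m/s.
d^0.74 = 2810^0.74 = 356.5
v^0.43 = 23300^0.43 = 75.50
g^-0.19 = 1.43^-0.19 = 0.9343
D_tc = 1.31 × 356.5 × 75.50 × 0.9343 = 32940 m
D_f = 1.17 × 32940 = 38540 m
     = 38.54 km

D_f ≈ 38.5 km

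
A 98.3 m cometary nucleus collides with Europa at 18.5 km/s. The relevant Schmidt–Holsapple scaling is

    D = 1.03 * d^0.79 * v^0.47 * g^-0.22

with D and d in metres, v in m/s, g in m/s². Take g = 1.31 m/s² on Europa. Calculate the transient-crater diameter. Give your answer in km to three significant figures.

In SI units: v = 18500 m/s.
d^0.79 = 98.3^0.79 = 37.51
v^0.47 = 18500^0.47 = 101.3
g^-0.22 = 1.31^-0.22 = 0.9423
D = 1.03 × 37.51 × 101.3 × 0.9423 = 3688 m
   = 3.688 km

D ≈ 3.69 km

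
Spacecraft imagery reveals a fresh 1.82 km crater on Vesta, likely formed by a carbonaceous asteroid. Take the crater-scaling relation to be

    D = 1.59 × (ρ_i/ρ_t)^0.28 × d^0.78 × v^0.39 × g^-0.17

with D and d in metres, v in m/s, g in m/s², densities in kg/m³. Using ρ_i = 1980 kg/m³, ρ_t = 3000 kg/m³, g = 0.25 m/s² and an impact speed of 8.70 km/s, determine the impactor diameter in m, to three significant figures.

d ≈ 76.8 m

Rearranging for d: d = [D / (1.59 · (1980/3000)^0.28 · 8700^0.39 · 0.25^-0.17)]^(1/0.78).
D = 1820 m.
(1980/3000)^0.28 = 0.8902
8700^0.39 = 34.39
0.25^-0.17 = 1.266
Denominator = 1.59 × 0.8902 × 34.39 × 1.266 = 61.62
D / 61.62 = 1820 / 61.62 = 29.54
d = 29.54^(1/0.78) = 29.54^1.2821 = 76.77 m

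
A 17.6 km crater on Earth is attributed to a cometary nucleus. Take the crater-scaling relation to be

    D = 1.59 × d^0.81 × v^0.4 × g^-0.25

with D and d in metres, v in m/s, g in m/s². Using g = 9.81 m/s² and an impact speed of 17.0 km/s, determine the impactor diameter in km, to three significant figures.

d ≈ 1.62 km

Rearranging for d: d = [D / (1.59 · 17000^0.4 · 9.81^-0.25)]^(1/0.81).
D = 17600 m.
17000^0.4 = 49.22
9.81^-0.25 = 0.5650
Denominator = 1.59 × 49.22 × 0.5650 = 44.22
D / 44.22 = 17600 / 44.22 = 398.0
d = 398.0^(1/0.81) = 398.0^1.2346 = 1621 m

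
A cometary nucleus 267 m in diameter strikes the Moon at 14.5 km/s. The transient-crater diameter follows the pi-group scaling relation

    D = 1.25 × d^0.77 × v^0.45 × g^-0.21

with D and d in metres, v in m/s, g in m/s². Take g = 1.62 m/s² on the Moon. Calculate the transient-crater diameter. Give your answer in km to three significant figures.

In SI units: v = 14500 m/s.
d^0.77 = 267^0.77 = 73.86
v^0.45 = 14500^0.45 = 74.58
g^-0.21 = 1.62^-0.21 = 0.9037
D = 1.25 × 73.86 × 74.58 × 0.9037 = 6223 m
   = 6.223 km

D ≈ 6.22 km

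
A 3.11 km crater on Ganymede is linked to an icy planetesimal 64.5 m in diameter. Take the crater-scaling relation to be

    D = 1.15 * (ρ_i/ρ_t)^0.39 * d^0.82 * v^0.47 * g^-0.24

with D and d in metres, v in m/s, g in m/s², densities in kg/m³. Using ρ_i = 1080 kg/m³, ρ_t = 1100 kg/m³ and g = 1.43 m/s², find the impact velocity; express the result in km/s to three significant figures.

v ≈ 17.0 km/s

Rearranging for v: v = [D / (1.15 · (1080/1100)^0.39 · 64.5^0.82 · 1.43^-0.24)]^(1/0.47).
D = 3110 m.
(1080/1100)^0.39 = 0.9929
64.5^0.82 = 30.47
1.43^-0.24 = 0.9177
Denominator = 1.15 × 0.9929 × 30.47 × 0.9177 = 31.93
D / 31.93 = 3110 / 31.93 = 97.40
v = 97.40^(1/0.47) = 97.40^2.1277 = 17024 m/s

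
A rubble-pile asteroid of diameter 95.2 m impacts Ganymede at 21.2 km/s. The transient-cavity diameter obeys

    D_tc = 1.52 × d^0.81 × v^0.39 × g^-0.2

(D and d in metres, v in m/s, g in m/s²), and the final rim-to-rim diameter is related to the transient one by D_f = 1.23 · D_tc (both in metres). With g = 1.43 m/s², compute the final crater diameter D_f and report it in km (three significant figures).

D_f ≈ 3.39 km

v = 21200 m/s.
d^0.81 = 95.2^0.81 = 40.06
v^0.39 = 21200^0.39 = 48.67
g^-0.2 = 1.43^-0.2 = 0.9310
D_tc = 1.52 × 40.06 × 48.67 × 0.9310 = 2759 m
D_f = 1.23 × 2759 = 3394 m
     = 3.394 km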